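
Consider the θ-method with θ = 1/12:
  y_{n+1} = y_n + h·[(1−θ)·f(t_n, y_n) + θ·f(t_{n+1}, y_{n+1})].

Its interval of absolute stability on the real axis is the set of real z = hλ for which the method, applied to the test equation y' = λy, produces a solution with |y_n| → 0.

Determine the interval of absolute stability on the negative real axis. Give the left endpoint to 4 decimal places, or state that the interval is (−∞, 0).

z∈(-2.4000,0).

With y'=λy (z=hλ):
  y_{n+1} = y_n + z·[11/12·y_n + 1/12·y_{n+1}] ⇒ (1 − 1/12z)y_{n+1} = (1 + 11/12z)y_n
  so R(z) = (1 + 11/12z)/(1 − 1/12z).

Need |R(x)|<1, x<0.
x=-1.46: |R|=0.3016
R=−1: 1+11/12x = −1+1/12x ⇒ -5/6x=2 ⇒ x=2/(-5/6)=-2.4000
Confirm numerically:
  x=-2.225: |R|=0.87698 <1
  x=-1.669: |R|=0.46521 <1
  x=-1.468: |R|=0.30799 <1
  x=-2.947: |R|=1.36596 >1
  x=-2.665: |R|=1.18070 >1
  x=-2.444: |R|=1.03046 >1
Stable set (-2.4000, 0).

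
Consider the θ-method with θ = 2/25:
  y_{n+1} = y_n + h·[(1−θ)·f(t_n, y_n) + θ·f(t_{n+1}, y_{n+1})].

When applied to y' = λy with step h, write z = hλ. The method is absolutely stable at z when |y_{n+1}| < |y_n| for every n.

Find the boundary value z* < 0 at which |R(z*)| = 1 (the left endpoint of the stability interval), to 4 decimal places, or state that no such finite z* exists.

z* = -2.3810.

On y'=λy, z=hλ:
  y_{n+1} = y_n + z·[23/25·y_n + 2/25·y_{n+1}] ⇒ (1 − 2/25z)y_{n+1} = (1 + 23/25z)y_n
  Hence R(z) = (1 + 23/25z)/(1 − 2/25z).

Boundary: |R(x)|=1, x<0.
x=-0.42: |R|=0.5937
R=−1: 1+23/25x = −1+2/25x ⇒ -21/25x=2 ⇒ x=2/(-21/25)=-2.3810
Confirm numerically:
  x=-1.962: |R|=0.69582 <1
  x=-1.466: |R|=0.31212 <1
  x=-1.021: |R|=0.05610 <1
  x=-2.965: |R|=1.39654 >1
  x=-2.919: |R|=1.36640 >1
  x=-2.501: |R|=1.08403 >1
So |R|<1 on (-2.3810, 0).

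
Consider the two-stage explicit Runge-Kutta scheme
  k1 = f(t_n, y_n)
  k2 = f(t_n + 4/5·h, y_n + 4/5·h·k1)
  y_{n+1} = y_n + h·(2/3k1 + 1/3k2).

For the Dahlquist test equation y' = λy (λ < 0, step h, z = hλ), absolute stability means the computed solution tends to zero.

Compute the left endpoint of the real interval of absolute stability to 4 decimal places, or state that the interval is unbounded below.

Test eqn y'=λy, z=hλ:
  k1=λy_n ⇒ h·k1=z·y_n;  k2=λ(1+4/5z)y_n ⇒ h·k2=z(1+4/5z)y_n
  y_{n+1}/y_n = 1 + 2/3z + 1/3z(1+4/5z) = 1 + z + 4/15z²
  R(z) = 1 + z + 4/15z².

Need |R(x)|<1, x<0.
x=-0.7: |R|=0.4307
R=1: x+4/15x²=0 ⇒ x=−15/4=-3.7500; min R=1−1/(4·4/15)=0.0625>−1
Confirm numerically:
  x=-3.393: |R|=0.67699 <1
  x=-3.324: |R|=0.62239 <1
  x=-2.334: |R|=0.11868 <1
  x=-4.146: |R|=1.43782 >1
  x=-3.853: |R|=1.10583 >1
  x=-3.846: |R|=1.09846 >1
Interval (-3.7500, 0).

z* = -3.7500.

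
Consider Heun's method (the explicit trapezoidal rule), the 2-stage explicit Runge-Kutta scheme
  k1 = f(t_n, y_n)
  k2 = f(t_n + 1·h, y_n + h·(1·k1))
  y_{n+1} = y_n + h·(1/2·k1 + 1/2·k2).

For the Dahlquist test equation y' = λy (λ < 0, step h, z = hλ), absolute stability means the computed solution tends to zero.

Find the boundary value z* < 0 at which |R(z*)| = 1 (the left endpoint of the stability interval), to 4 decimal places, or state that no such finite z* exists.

With y'=λy (z=hλ):
  order 2, 2-stage ⇒ R(z)=1+z+z^2/2
  (e.g. R(-0.32)=0.73120, |R|=0.73120)

Find x<0 with |R(x)|<1.
x=-0.32: |R|=0.7312
|R(-1.45)|=0.6013 |R(-0.88)|=0.5072 |R(-0.84)|=0.5128
Bisect:
  x_lo=-2.5894 |R|=1.7632  x_hi=-0.0637 |R|=0.9383
  mid=-1.32657 |R|=0.55332 →hi
  mid=-1.95801 |R|=0.95889 →hi
  mid=-2.27372 |R|=1.31118 →lo
  mid=-2.11586 |R|=1.12258 →lo
  mid=-2.03694 |R|=1.03762 →lo
  mid=-1.99747 |R|=0.99747 →hi
  mid=-2.01720 |R|=1.01735 →lo
  ...
  [-2.00009,-1.99994] ⇒ x*=-2.0000
So |R|<1 on (-2.0000, 0).

left endpoint -2.0000.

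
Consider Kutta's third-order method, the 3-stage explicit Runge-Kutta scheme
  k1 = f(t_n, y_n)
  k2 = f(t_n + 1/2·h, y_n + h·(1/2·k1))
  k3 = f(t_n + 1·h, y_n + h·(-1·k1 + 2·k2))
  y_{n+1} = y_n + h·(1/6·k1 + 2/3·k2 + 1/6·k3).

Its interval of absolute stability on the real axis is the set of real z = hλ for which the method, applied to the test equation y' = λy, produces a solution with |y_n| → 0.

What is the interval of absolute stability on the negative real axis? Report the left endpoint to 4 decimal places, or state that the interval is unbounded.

Test eqn y'=λy, z=hλ:
  order 3, 3-stage ⇒ R(z)=1+z+z^2/2+z^3/6
  (e.g. R(-1.54)=0.03709, |R|=0.03709)

Boundary: |R(x)|=1, x<0.
x=-1.54: |R|=0.0371
|R(-2.64)|=1.2218 |R(-1.04)|=0.3133 |R(-0.53)|=0.5856
Bisect:
  x_lo=-3.1494 |R|=2.3963  x_hi=-0.2629 |R|=0.7686
  mid=-1.70613 |R|=0.07841 →hi
  mid=-2.42774 |R|=0.86560 →hi
  mid=-2.78855 |R|=1.51451 →lo
  mid=-2.60815 |R|=1.16389 →lo
  mid=-2.51794 |R|=1.00857 →lo
  mid=-2.47284 |R|=0.93559 →hi
  mid=-2.49539 |R|=0.97170 →hi
  mid=-2.50667 |R|=0.99004 →hi
  mid=-2.51231 |R|=0.99928 →hi
  mid=-2.51513 |R|=1.00392 →lo
  ...
  [-2.51284,-2.51266] ⇒ x*=-2.5127
Interval (-2.5127, 0).

(-2.5127, 0).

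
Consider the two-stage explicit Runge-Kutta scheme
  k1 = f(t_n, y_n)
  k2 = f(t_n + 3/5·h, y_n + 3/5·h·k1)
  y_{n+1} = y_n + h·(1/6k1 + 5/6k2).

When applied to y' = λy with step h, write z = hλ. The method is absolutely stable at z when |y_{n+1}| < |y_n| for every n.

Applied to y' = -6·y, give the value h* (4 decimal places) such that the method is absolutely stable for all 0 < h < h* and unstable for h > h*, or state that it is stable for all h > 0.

On y'=λy, z=hλ:
  k1=λy_n ⇒ h·k1=z·y_n;  k2=λ(1+3/5z)y_n ⇒ h·k2=z(1+3/5z)y_n
  y_{n+1}/y_n = 1 + 1/6z + 5/6z(1+3/5z) = 1 + z + 1/2z²
  ⇒ R(z) = 1 + z + 1/2z².

Boundary: |R(x)|=1, x<0.
x=-1.15: |R|=0.5112
R=1: x+1/2x²=0 ⇒ x=−2=-2.0000; min R=1−1/(4·1/2)=0.5000>−1
Confirm numerically:
  x=-1.388: |R|=0.57527 <1
  x=-1.270: |R|=0.53645 <1
  x=-1.256: |R|=0.53277 <1
  x=-0.900: |R|=0.50500 <1
  x=-2.423: |R|=1.51246 >1
  x=-2.053: |R|=1.05440 >1
So |R|<1 on (-2.0000, 0).

(-2.0000,0); λ=-6 ⇒ h* = (2)/6 = 0.3333.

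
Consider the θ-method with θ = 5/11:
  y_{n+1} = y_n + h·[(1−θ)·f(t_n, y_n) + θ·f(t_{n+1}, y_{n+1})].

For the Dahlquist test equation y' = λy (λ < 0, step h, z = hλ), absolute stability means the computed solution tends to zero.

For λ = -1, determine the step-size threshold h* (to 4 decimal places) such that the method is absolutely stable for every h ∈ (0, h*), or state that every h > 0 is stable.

(-22.0000,0); λ=-1 ⇒ h* = (22)/1 = 22.0000.

With y'=λy (z=hλ):
  y_{n+1} = y_n + z·[6/11·y_n + 5/11·y_{n+1}] ⇒ (1 − 5/11z)y_{n+1} = (1 + 6/11z)y_n
  R(z) = (1 + 6/11z)/(1 − 5/11z).

Need |R(x)|<1, x<0.
x=-1.55: |R|=0.0907
R=−1: 1+6/11x = −1+5/11x ⇒ -1/11x=2 ⇒ x=2/(-1/11)=-22.0000
Confirm numerically:
  x=-21.402: |R|=0.99493 <1
  x=-20.746: |R|=0.98907 <1
  x=-17.382: |R|=0.95283 <1
  x=-15.716: |R|=0.92985 <1
  x=-22.289: |R|=1.00236 >1
  x=-22.288: |R|=1.00235 >1
  x=-22.059: |R|=1.00049 >1
Interval (-22.0000, 0).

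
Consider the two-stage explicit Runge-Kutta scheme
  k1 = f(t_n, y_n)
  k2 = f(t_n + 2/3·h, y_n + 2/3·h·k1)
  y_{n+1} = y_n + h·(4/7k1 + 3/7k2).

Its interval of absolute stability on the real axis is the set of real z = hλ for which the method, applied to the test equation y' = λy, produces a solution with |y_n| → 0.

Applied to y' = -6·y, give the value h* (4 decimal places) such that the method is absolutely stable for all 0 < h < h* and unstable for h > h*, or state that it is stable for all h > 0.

With y'=λy (z=hλ):
  k1=λy_n ⇒ h·k1=z·y_n;  k2=λ(1+2/3z)y_n ⇒ h·k2=z(1+2/3z)y_n
  y_{n+1}/y_n = 1 + 4/7z + 3/7z(1+2/3z) = 1 + z + 2/7z²
  Hence R(z) = 1 + z + 2/7z².

Solve |R(x)|<1 on ℝ⁻.
x=-1.62: |R|=0.1298
R=1: x+2/7x²=0 ⇒ x=−7/2=-3.5000; min R=1−1/(4·2/7)=0.1250>−1
Confirm numerically:
  x=-3.254: |R|=0.77129 <1
  x=-3.105: |R|=0.64958 <1
  x=-2.077: |R|=0.15555 <1
  x=-1.834: |R|=0.12702 <1
  x=-4.042: |R|=1.62593 >1
  x=-3.951: |R|=1.50911 >1
  x=-3.618: |R|=1.12198 >1
Interval (-3.5000, 0).

(-3.5000,0); λ=-6 ⇒ h* = (7/2)/6 = 0.5833.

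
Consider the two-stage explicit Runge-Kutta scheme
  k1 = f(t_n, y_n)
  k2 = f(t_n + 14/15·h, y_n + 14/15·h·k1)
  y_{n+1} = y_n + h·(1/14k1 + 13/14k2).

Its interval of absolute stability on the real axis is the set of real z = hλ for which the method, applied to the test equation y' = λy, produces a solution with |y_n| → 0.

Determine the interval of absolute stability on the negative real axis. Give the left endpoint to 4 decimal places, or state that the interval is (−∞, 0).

With y'=λy (z=hλ):
  k1=λy_n ⇒ h·k1=z·y_n;  k2=λ(1+14/15z)y_n ⇒ h·k2=z(1+14/15z)y_n
  y_{n+1}/y_n = 1 + 1/14z + 13/14z(1+14/15z) = 1 + z + 13/15z²
  ⇒ R(z) = 1 + z + 13/15z².

Solve |R(x)|<1 on ℝ⁻.
x=-0.9: |R|=0.8020
R=1: x+13/15x²=0 ⇒ x=−15/13=-1.1538; min R=1−1/(4·13/15)=0.7115>−1
Confirm numerically:
  x=-1.116: |R|=0.96340 <1
  x=-0.890: |R|=0.79649 <1
  x=-0.880: |R|=0.79115 <1
  x=-0.783: |R|=0.74834 <1
  x=-1.661: |R|=1.73006 >1
  x=-1.320: |R|=1.19008 >1
  x=-1.220: |R|=1.06995 >1
Interval (-1.1538, 0).

z∈(-1.1538,0).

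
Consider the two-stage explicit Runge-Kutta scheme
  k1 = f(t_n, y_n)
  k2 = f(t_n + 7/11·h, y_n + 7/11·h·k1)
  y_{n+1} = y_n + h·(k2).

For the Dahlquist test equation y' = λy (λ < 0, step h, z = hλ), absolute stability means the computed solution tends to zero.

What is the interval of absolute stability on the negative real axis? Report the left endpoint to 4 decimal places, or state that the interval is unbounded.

z∈(-1.5714,0).

With y'=λy (z=hλ):
  k1=λy_n ⇒ h·k1=z·y_n;  k2=λ(1+7/11z)y_n ⇒ h·k2=z(1+7/11z)y_n
  y_{n+1}/y_n = 1 + z(1+7/11z) = 1 + z + 7/11z²
  ⇒ R(z) = 1 + z + 7/11z².

Boundary: |R(x)|=1, x<0.
x=-1.55: |R|=0.9789
R=1: x+7/11x²=0 ⇒ x=−11/7=-1.5714; min R=1−1/(4·7/11)=0.6071>−1
Confirm numerically:
  x=-1.358: |R|=0.81556 <1
  x=-1.341: |R|=0.80336 <1
  x=-1.041: |R|=0.64862 <1
  x=-1.014: |R|=0.64031 <1
  x=-2.153: |R|=1.79681 >1
  x=-1.756: |R|=1.20625 >1
So |R|<1 on (-1.5714, 0).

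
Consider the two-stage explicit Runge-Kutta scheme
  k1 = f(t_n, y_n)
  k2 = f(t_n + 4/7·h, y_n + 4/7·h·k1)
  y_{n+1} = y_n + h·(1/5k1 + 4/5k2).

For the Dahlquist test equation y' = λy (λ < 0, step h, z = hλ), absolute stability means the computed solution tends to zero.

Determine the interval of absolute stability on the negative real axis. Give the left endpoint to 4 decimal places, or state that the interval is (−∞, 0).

On y'=λy, z=hλ:
  k1=λy_n ⇒ h·k1=z·y_n;  k2=λ(1+4/7z)y_n ⇒ h·k2=z(1+4/7z)y_n
  y_{n+1}/y_n = 1 + 1/5z + 4/5z(1+4/7z) = 1 + z + 16/35z²
  so R(z) = 1 + z + 16/35z².

Solve |R(x)|<1 on ℝ⁻.
x=-0.44: |R|=0.6485
R=1: x+16/35x²=0 ⇒ x=−35/16=-2.1875; min R=1−1/(4·16/35)=0.4531>−1
Confirm numerically:
  x=-2.107: |R|=0.92246 <1
  x=-1.683: |R|=0.61185 <1
  x=-1.316: |R|=0.47571 <1
  x=-0.933: |R|=0.46494 <1
  x=-2.511: |R|=1.37134 >1
  x=-2.323: |R|=1.14389 >1
Stable set (-2.1875, 0).

(-2.1875, 0).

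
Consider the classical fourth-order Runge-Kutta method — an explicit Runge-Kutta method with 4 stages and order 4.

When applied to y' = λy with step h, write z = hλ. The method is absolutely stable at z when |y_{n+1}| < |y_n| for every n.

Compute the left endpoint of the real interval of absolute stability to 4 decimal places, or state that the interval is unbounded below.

z* = -2.7853.

Test eqn y'=λy, z=hλ:
  order 4, 4-stage ⇒ R(z)=1+z+z^2/2+z^3/6+z^4/24
  (e.g. R(-0.91)=0.40703, |R|=0.40703)

Boundary: |R(x)|=1, x<0.
x=-0.91: |R|=0.4070
|R(-2.99)|=1.3551 |R(-2.68)|=0.8525 |R(-1.34)|=0.2911
Bisect:
  x_lo=-3.6777 |R|=3.4169  x_hi=-0.1175 |R|=0.8891
  mid=-1.89757 |R|=0.30426 →hi
  mid=-2.78762 |R|=1.00351 →lo
  mid=-2.34260 |R|=0.51349 →hi
  mid=-2.56511 |R|=0.71570 →hi
  mid=-2.67636 |R|=0.84781 →hi
  mid=-2.73199 |R|=0.92256 →hi
  mid=-2.75980 |R|=0.96224 →hi
  mid=-2.77371 |R|=0.98268 →hi
  ...
  [-2.78544,-2.78523] ⇒ x*=-2.7853
Stable set (-2.7853, 0).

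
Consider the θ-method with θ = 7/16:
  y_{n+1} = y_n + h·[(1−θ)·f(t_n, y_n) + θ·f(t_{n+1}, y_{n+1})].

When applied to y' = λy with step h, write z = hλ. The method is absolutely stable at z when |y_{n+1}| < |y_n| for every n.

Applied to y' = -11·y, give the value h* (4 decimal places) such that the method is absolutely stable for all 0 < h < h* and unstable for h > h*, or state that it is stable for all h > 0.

(-16.0000,0); λ=-11 ⇒ h* = (16)/11 = 1.4545.

With y'=λy (z=hλ):
  y_{n+1} = y_n + z·[9/16·y_n + 7/16·y_{n+1}] ⇒ (1 − 7/16z)y_{n+1} = (1 + 9/16z)y_n
  so R(z) = (1 + 9/16z)/(1 − 7/16z).

Need |R(x)|<1, x<0.
x=-1.36: |R|=0.1473
R=−1: 1+9/16x = −1+7/16x ⇒ -1/8x=2 ⇒ x=2/(-1/8)=-16.0000
Confirm numerically:
  x=-12.655: |R|=0.93603 <1
  x=-12.427: |R|=0.93061 <1
  x=-9.740: |R|=0.85127 <1
  x=-16.296: |R|=1.00455 >1
  x=-16.226: |R|=1.00349 >1
  x=-16.071: |R|=1.00111 >1
So |R|<1 on (-16.0000, 0).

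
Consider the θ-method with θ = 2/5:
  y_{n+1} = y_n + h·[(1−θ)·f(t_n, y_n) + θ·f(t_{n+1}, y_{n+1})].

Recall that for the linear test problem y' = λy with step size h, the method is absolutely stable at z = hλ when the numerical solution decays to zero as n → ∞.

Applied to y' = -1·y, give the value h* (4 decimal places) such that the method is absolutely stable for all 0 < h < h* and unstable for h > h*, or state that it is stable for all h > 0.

Test eqn y'=λy, z=hλ:
  y_{n+1} = y_n + z·[3/5·y_n + 2/5·y_{n+1}] ⇒ (1 − 2/5z)y_{n+1} = (1 + 3/5z)y_n
  ⇒ R(z) = (1 + 3/5z)/(1 − 2/5z).

Boundary: |R(x)|=1, x<0.
x=-0.94: |R|=0.3169
R=−1: 1+3/5x = −1+2/5x ⇒ -1/5x=2 ⇒ x=2/(-1/5)=-10.0000
Confirm numerically:
  x=-7.565: |R|=0.87904 <1
  x=-7.388: |R|=0.86792 <1
  x=-4.610: |R|=0.62096 <1
  x=-10.508: |R|=1.01953 >1
  x=-10.137: |R|=1.00542 >1
Interval (-10.0000, 0).

(-10.0000,0); λ=-1 ⇒ h* = (10)/1 = 10.0000.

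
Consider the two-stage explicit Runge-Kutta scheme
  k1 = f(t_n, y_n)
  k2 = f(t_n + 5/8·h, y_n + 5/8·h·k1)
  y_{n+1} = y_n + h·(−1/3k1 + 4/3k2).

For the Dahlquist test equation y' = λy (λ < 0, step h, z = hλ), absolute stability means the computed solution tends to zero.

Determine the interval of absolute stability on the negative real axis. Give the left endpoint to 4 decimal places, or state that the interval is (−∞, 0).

With y'=λy (z=hλ):
  k1=λy_n ⇒ h·k1=z·y_n;  k2=λ(1+5/8z)y_n ⇒ h·k2=z(1+5/8z)y_n
  y_{n+1}/y_n = 1 − 1/3z + 4/3z(1+5/8z) = 1 + z + 5/6z²
  so R(z) = 1 + z + 5/6z².

Solve |R(x)|<1 on ℝ⁻.
x=-1.63: |R|=1.5841
R=1: x+5/6x²=0 ⇒ x=−6/5=-1.2000; min R=1−1/(4·5/6)=0.7000>−1
Confirm numerically:
  x=-1.162: |R|=0.96320 <1
  x=-1.065: |R|=0.88019 <1
  x=-0.862: |R|=0.75720 <1
  x=-0.686: |R|=0.70616 <1
  x=-1.623: |R|=1.57211 >1
  x=-1.532: |R|=1.42385 >1
  x=-1.300: |R|=1.10833 >1
Interval (-1.2000, 0).

(-1.2000, 0).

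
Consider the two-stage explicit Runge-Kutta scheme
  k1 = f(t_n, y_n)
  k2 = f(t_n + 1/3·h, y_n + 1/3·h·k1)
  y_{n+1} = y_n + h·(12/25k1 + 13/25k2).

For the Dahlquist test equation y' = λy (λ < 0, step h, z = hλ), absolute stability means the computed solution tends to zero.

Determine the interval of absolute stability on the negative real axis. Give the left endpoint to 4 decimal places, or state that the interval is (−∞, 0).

Set f=λy, z=hλ:
  k1=λy_n ⇒ h·k1=z·y_n;  k2=λ(1+1/3z)y_n ⇒ h·k2=z(1+1/3z)y_n
  y_{n+1}/y_n = 1 + 12/25z + 13/25z(1+1/3z) = 1 + z + 13/75z²
  so R(z) = 1 + z + 13/75z².

Need |R(x)|<1, x<0.
x=-0.69: |R|=0.3925
R=1: x+13/75x²=0 ⇒ x=−75/13=-5.7692; min R=1−1/(4·13/75)=-0.4423>−1
Confirm numerically:
  x=-5.538: |R|=0.77804 <1
  x=-5.144: |R|=0.44253 <1
  x=-5.044: |R|=0.36594 <1
  x=-4.699: |R|=0.12830 <1
  x=-6.250: |R|=1.52083 >1
  x=-6.211: |R|=1.47560 >1
  x=-6.208: |R|=1.47214 >1
Stable set (-5.7692, 0).

z∈(-5.7692,0).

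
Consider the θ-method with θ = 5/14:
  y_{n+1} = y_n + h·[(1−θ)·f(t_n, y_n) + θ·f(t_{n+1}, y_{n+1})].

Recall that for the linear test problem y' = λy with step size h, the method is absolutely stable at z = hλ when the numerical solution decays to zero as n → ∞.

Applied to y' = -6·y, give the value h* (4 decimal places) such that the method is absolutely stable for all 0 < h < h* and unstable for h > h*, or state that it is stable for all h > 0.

(-7.0000,0); λ=-6 ⇒ h* = (7)/6 = 1.1667.

Set f=λy, z=hλ:
  y_{n+1} = y_n + z·[9/14·y_n + 5/14·y_{n+1}] ⇒ (1 − 5/14z)y_{n+1} = (1 + 9/14z)y_n
  so R(z) = (1 + 9/14z)/(1 − 5/14z).

Find x<0 with |R(x)|<1.
x=-1.25: |R|=0.1358
R=−1: 1+9/14x = −1+5/14x ⇒ -2/7x=2 ⇒ x=2/(-2/7)=-7.0000
Confirm numerically:
  x=-5.664: |R|=0.87372 <1
  x=-5.500: |R|=0.85542 <1
  x=-5.329: |R|=0.83555 <1
  x=-3.883: |R|=0.62687 <1
  x=-7.103: |R|=1.00832 >1
  x=-7.087: |R|=1.00704 >1
Interval (-7.0000, 0).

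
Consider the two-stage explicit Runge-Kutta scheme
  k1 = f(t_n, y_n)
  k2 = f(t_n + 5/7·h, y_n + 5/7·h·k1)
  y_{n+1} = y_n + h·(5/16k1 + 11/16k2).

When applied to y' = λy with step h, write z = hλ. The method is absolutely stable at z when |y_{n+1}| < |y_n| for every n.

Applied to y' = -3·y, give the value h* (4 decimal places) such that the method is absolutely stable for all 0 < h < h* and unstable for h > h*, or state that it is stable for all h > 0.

Set f=λy, z=hλ:
  k1=λy_n ⇒ h·k1=z·y_n;  k2=λ(1+5/7z)y_n ⇒ h·k2=z(1+5/7z)y_n
  y_{n+1}/y_n = 1 + 5/16z + 11/16z(1+5/7z) = 1 + z + 55/112z²
  R(z) = 1 + z + 55/112z².

Boundary: |R(x)|=1, x<0.
x=-1.64: |R|=0.6808
R=1: x+55/112x²=0 ⇒ x=−112/55=-2.0364; min R=1−1/(4·55/112)=0.4909>−1
Confirm numerically:
  x=-1.471: |R|=0.59160 <1
  x=-1.271: |R|=0.52230 <1
  x=-1.113: |R|=0.49532 <1
  x=-0.861: |R|=0.50304 <1
  x=-2.630: |R|=1.76669 >1
  x=-2.176: |R|=1.14921 >1
Stable set (-2.0364, 0).

(-2.0364,0); λ=-3 ⇒ h* = (112/55)/3 = 0.6788.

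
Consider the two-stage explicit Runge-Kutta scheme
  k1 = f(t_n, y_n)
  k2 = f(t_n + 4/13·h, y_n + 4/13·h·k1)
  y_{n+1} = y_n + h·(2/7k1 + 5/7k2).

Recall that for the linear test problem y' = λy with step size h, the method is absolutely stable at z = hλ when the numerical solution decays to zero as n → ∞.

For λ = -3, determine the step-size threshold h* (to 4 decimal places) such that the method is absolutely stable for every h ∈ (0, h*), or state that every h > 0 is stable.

With y'=λy (z=hλ):
  k1=λy_n ⇒ h·k1=z·y_n;  k2=λ(1+4/13z)y_n ⇒ h·k2=z(1+4/13z)y_n
  y_{n+1}/y_n = 1 + 2/7z + 5/7z(1+4/13z) = 1 + z + 20/91z²
  so R(z) = 1 + z + 20/91z².

Need |R(x)|<1, x<0.
x=-1.79: |R|=0.0858
R=1: x+20/91x²=0 ⇒ x=−91/20=-4.5500; min R=1−1/(4·20/91)=-0.1375>−1
Confirm numerically:
  x=-3.816: |R|=0.38441 <1
  x=-3.576: |R|=0.23450 <1
  x=-3.097: |R|=0.01100 <1
  x=-2.416: |R|=0.13313 <1
  x=-5.018: |R|=1.51614 >1
  x=-4.940: |R|=1.42343 >1
So |R|<1 on (-4.5500, 0).

(-4.5500,0); λ=-3 ⇒ h* = (91/20)/3 = 1.5167.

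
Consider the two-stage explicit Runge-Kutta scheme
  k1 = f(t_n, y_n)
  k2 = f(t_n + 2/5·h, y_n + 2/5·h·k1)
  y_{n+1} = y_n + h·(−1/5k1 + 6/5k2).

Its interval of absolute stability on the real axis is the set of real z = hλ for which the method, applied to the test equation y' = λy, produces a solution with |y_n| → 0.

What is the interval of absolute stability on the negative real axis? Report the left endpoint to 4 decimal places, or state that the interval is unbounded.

(-2.0833, 0).

On y'=λy, z=hλ:
  k1=λy_n ⇒ h·k1=z·y_n;  k2=λ(1+2/5z)y_n ⇒ h·k2=z(1+2/5z)y_n
  y_{n+1}/y_n = 1 − 1/5z + 6/5z(1+2/5z) = 1 + z + 12/25z²
  Hence R(z) = 1 + z + 12/25z².

Find x<0 with |R(x)|<1.
x=-1.64: |R|=0.6510
R=1: x+12/25x²=0 ⇒ x=−25/12=-2.0833; min R=1−1/(4·12/25)=0.4792>−1
Confirm numerically:
  x=-1.652: |R|=0.65797 <1
  x=-1.574: |R|=0.61519 <1
  x=-1.052: |R|=0.47922 <1
  x=-2.662: |R|=1.73940 >1
  x=-2.374: |R|=1.33122 >1
  x=-2.307: |R|=1.24768 >1
Interval (-2.0833, 0).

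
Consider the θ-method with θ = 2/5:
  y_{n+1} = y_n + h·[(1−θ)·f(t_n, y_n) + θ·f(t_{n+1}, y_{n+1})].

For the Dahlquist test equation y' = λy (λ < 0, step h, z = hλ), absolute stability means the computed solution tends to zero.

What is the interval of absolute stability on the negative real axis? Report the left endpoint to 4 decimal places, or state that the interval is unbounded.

z∈(-10.0000,0).

Set f=λy, z=hλ:
  y_{n+1} = y_n + z·[3/5·y_n + 2/5·y_{n+1}] ⇒ (1 − 2/5z)y_{n+1} = (1 + 3/5z)y_n
  R(z) = (1 + 3/5z)/(1 − 2/5z).

Solve |R(x)|<1 on ℝ⁻.
x=-1: |R|=0.2857
R=−1: 1+3/5x = −1+2/5x ⇒ -1/5x=2 ⇒ x=2/(-1/5)=-10.0000
Confirm numerically:
  x=-7.560: |R|=0.87873 <1
  x=-6.569: |R|=0.81084 <1
  x=-5.831: |R|=0.74979 <1
  x=-5.553: |R|=0.72389 <1
  x=-10.346: |R|=1.01347 >1
  x=-10.113: |R|=1.00448 >1
  x=-10.035: |R|=1.00140 >1
Interval (-10.0000, 0).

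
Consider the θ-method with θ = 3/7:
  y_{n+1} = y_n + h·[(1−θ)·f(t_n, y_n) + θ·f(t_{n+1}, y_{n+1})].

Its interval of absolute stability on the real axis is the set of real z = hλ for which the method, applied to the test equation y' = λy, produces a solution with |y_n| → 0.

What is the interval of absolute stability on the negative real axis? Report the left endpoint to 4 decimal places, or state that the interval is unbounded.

(-14.0000, 0).

Set f=λy, z=hλ:
  y_{n+1} = y_n + z·[4/7·y_n + 3/7·y_{n+1}] ⇒ (1 − 3/7z)y_{n+1} = (1 + 4/7z)y_n
  ⇒ R(z) = (1 + 4/7z)/(1 − 3/7z).

Need |R(x)|<1, x<0.
x=-1.52: |R|=0.0796
R=−1: 1+4/7x = −1+3/7x ⇒ -1/7x=2 ⇒ x=2/(-1/7)=-14.0000
Confirm numerically:
  x=-12.534: |R|=0.96713 <1
  x=-11.230: |R|=0.93192 <1
  x=-7.219: |R|=0.76337 <1
  x=-14.424: |R|=1.00843 >1
  x=-14.212: |R|=1.00427 >1
Interval (-14.0000, 0).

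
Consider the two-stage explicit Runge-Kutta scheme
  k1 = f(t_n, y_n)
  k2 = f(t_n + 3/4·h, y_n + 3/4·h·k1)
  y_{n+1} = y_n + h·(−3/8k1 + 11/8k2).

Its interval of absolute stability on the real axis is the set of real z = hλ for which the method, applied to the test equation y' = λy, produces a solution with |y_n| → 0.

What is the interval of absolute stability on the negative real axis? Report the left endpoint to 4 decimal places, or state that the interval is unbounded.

Set f=λy, z=hλ:
  k1=λy_n ⇒ h·k1=z·y_n;  k2=λ(1+3/4z)y_n ⇒ h·k2=z(1+3/4z)y_n
  y_{n+1}/y_n = 1 − 3/8z + 11/8z(1+3/4z) = 1 + z + 33/32z²
  so R(z) = 1 + z + 33/32z².

Find x<0 with |R(x)|<1.
x=-1.45: |R|=1.7182
R=1: x+33/32x²=0 ⇒ x=−32/33=-0.9697; min R=1−1/(4·33/32)=0.7576>−1
Confirm numerically:
  x=-0.908: |R|=0.94223 <1
  x=-0.855: |R|=0.89887 <1
  x=-0.572: |R|=0.76541 <1
  x=-1.372: |R|=1.56921 >1
  x=-1.336: |R|=1.50467 >1
  x=-1.245: |R|=1.35346 >1
So |R|<1 on (-0.9697, 0).

z∈(-0.9697,0).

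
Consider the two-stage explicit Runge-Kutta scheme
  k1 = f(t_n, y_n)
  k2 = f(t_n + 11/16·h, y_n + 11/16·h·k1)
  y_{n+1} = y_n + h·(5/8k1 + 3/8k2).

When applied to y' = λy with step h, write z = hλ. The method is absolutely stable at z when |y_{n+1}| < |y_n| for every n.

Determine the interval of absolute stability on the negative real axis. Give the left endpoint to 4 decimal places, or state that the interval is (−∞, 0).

Set f=λy, z=hλ:
  k1=λy_n ⇒ h·k1=z·y_n;  k2=λ(1+11/16z)y_n ⇒ h·k2=z(1+11/16z)y_n
  y_{n+1}/y_n = 1 + 5/8z + 3/8z(1+11/16z) = 1 + z + 33/128z²
  Hence R(z) = 1 + z + 33/128z².

Find x<0 with |R(x)|<1.
x=-1.72: |R|=0.0427
R=1: x+33/128x²=0 ⇒ x=−128/33=-3.8788; min R=1−1/(4·33/128)=0.0303>−1
Confirm numerically:
  x=-3.559: |R|=0.70658 <1
  x=-3.170: |R|=0.42073 <1
  x=-1.901: |R|=0.03068 <1
  x=-4.177: |R|=1.32114 >1
  x=-3.998: |R|=1.12288 >1
Stable set (-3.8788, 0).

(-3.8788, 0).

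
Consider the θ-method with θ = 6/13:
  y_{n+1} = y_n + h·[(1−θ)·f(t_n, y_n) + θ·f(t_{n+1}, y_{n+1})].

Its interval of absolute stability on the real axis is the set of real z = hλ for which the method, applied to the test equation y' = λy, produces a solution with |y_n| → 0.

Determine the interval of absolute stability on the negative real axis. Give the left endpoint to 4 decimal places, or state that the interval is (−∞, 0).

z∈(-26.0000,0).

Set f=λy, z=hλ:
  y_{n+1} = y_n + z·[7/13·y_n + 6/13·y_{n+1}] ⇒ (1 − 6/13z)y_{n+1} = (1 + 7/13z)y_n
  R(z) = (1 + 7/13z)/(1 − 6/13z).

Solve |R(x)|<1 on ℝ⁻.
x=-0.58: |R|=0.5425
R=−1: 1+7/13x = −1+6/13x ⇒ -1/13x=2 ⇒ x=2/(-1/13)=-26.0000
Confirm numerically:
  x=-25.355: |R|=0.99609 <1
  x=-22.997: |R|=0.98011 <1
  x=-13.327: |R|=0.86368 <1
  x=-26.566: |R|=1.00328 >1
  x=-26.259: |R|=1.00152 >1
Interval (-26.0000, 0).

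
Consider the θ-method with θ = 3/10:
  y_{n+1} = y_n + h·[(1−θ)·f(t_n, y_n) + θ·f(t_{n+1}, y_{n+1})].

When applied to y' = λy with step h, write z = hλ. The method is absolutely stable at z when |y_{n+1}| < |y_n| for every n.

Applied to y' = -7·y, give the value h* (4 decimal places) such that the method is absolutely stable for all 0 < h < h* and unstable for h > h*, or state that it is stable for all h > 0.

(-5.0000,0); λ=-7 ⇒ h* = (5)/7 = 0.7143.

On y'=λy, z=hλ:
  y_{n+1} = y_n + z·[7/10·y_n + 3/10·y_{n+1}] ⇒ (1 − 3/10z)y_{n+1} = (1 + 7/10z)y_n
  Hence R(z) = (1 + 7/10z)/(1 − 3/10z).

Find x<0 with |R(x)|<1.
x=-0.59: |R|=0.4987
R=−1: 1+7/10x = −1+3/10x ⇒ -2/5x=2 ⇒ x=2/(-2/5)=-5.0000
Confirm numerically:
  x=-3.488: |R|=0.70446 <1
  x=-2.815: |R|=0.52616 <1
  x=-2.713: |R|=0.49567 <1
  x=-5.515: |R|=1.07760 >1
  x=-5.170: |R|=1.02666 >1
Interval (-5.0000, 0).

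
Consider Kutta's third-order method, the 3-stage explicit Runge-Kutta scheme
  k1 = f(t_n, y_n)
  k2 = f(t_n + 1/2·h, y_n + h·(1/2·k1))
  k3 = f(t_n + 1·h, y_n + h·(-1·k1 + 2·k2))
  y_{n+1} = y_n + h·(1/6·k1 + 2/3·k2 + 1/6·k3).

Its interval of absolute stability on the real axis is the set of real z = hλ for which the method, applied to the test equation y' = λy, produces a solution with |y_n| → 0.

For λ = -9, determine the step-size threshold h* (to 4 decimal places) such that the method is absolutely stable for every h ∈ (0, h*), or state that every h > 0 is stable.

(-2.5127,0); λ=-9 ⇒ h* = 0.2792.

On y'=λy, z=hλ:
  order 3, 3-stage ⇒ R(z)=1+z+z^2/2+z^3/6
  (e.g. R(-0.81)=0.42948, |R|=0.42948)

Solve |R(x)|<1 on ℝ⁻.
x=-0.81: |R|=0.4295
|R(-1.56)|=0.0241 |R(-1.19)|=0.2372 |R(-0.52)|=0.5918
Bisect:
  x_lo=-3.1728 |R|=2.4628  x_hi=-0.2635 |R|=0.7681
  mid=-1.71818 |R|=0.08750 →hi
  mid=-2.44551 |R|=0.89282 →hi
  mid=-2.80917 |R|=1.55818 →lo
  mid=-2.62734 |R|=1.19860 →lo
  mid=-2.53642 |R|=1.03936 →lo
  mid=-2.49096 |R|=0.96455 →hi
  mid=-2.51369 |R|=1.00156 →lo
  mid=-2.50233 |R|=0.98296 →hi
  mid=-2.50801 |R|=0.99223 →hi
  ...
  [-2.51281,-2.51263] ⇒ x*=-2.5127
Interval (-2.5127, 0).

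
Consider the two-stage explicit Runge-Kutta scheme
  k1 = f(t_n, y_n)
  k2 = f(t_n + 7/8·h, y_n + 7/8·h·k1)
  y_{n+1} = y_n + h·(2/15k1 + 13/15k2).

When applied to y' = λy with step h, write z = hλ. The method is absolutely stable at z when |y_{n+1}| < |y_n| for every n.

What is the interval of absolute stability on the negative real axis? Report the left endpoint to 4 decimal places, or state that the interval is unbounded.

z∈(-1.3187,0).

Set f=λy, z=hλ:
  k1=λy_n ⇒ h·k1=z·y_n;  k2=λ(1+7/8z)y_n ⇒ h·k2=z(1+7/8z)y_n
  y_{n+1}/y_n = 1 + 2/15z + 13/15z(1+7/8z) = 1 + z + 91/120z²
  so R(z) = 1 + z + 91/120z².

Solve |R(x)|<1 on ℝ⁻.
x=-0.49: |R|=0.6921
R=1: x+91/120x²=0 ⇒ x=−120/91=-1.3187; min R=1−1/(4·91/120)=0.6703>−1
Confirm numerically:
  x=-1.247: |R|=0.93222 <1
  x=-1.158: |R|=0.85890 <1
  x=-0.722: |R|=0.67331 <1
  x=-0.538: |R|=0.68150 <1
  x=-1.640: |R|=1.39961 >1
  x=-1.540: |R|=1.25846 >1
  x=-1.535: |R|=1.25180 >1
Stable set (-1.3187, 0).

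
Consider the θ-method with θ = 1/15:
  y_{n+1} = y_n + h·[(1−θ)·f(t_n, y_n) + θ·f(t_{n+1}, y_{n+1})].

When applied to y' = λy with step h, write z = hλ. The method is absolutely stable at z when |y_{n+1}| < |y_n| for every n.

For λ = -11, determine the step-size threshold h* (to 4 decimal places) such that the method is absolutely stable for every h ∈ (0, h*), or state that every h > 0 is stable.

Set f=λy, z=hλ:
  y_{n+1} = y_n + z·[14/15·y_n + 1/15·y_{n+1}] ⇒ (1 − 1/15z)y_{n+1} = (1 + 14/15z)y_n
  so R(z) = (1 + 14/15z)/(1 − 1/15z).

Solve |R(x)|<1 on ℝ⁻.
x=-0.51: |R|=0.5068
R=−1: 1+14/15x = −1+1/15x ⇒ -13/15x=2 ⇒ x=2/(-13/15)=-2.3077
Confirm numerically:
  x=-2.281: |R|=0.97992 <1
  x=-1.204: |R|=0.11454 <1
  x=-1.073: |R|=0.00137 <1
  x=-0.993: |R|=0.06866 <1
  x=-2.841: |R|=1.38860 >1
  x=-2.332: |R|=1.01823 >1
  x=-2.331: |R|=1.01748 >1
So |R|<1 on (-2.3077, 0).

(-2.3077,0); λ=-11 ⇒ h* = (30/13)/11 = 0.2098.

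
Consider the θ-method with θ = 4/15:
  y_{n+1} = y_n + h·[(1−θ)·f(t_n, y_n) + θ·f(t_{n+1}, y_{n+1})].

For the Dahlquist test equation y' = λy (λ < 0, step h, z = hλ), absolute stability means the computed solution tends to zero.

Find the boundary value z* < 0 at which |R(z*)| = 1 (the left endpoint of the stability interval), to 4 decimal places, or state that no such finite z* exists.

z* = -4.2857.

Set f=λy, z=hλ:
  y_{n+1} = y_n + z·[11/15·y_n + 4/15·y_{n+1}] ⇒ (1 − 4/15z)y_{n+1} = (1 + 11/15z)y_n
  ⇒ R(z) = (1 + 11/15z)/(1 − 4/15z).

Need |R(x)|<1, x<0.
x=-1.3: |R|=0.0347
R=−1: 1+11/15x = −1+4/15x ⇒ -7/15x=2 ⇒ x=2/(-7/15)=-4.2857
Confirm numerically:
  x=-3.605: |R|=0.83804 <1
  x=-3.496: |R|=0.80927 <1
  x=-3.419: |R|=0.78843 <1
  x=-4.881: |R|=1.12070 >1
  x=-4.690: |R|=1.08383 >1
Interval (-4.2857, 0).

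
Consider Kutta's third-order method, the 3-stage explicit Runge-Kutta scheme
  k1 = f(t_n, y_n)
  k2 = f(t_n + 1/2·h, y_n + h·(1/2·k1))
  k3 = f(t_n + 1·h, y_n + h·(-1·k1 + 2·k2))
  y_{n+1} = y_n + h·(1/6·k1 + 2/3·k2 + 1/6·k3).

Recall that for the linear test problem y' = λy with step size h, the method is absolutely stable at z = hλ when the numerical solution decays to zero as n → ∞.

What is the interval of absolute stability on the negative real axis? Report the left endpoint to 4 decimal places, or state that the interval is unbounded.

With y'=λy (z=hλ):
  order 3, 3-stage ⇒ R(z)=1+z+z^2/2+z^3/6
  (e.g. R(-0.89)=0.38856, |R|=0.38856)

Need |R(x)|<1, x<0.
x=-0.89: |R|=0.3886
|R(-2.57)|=1.0966 |R(-1.96)|=0.2941 |R(-1.8)|=0.1520
Bisect:
  x_lo=-3.1997 |R|=2.5404  x_hi=-0.0739 |R|=0.9288
  mid=-1.63679 |R|=0.02810 →hi
  mid=-2.41824 |R|=0.85123 →hi
  mid=-2.80897 |R|=1.55776 →lo
  mid=-2.61361 |R|=1.17370 →lo
  mid=-2.51593 |R|=1.00524 →lo
  mid=-2.46708 |R|=0.92649 →hi
  mid=-2.49150 |R|=0.96542 →hi
  mid=-2.50371 |R|=0.98521 →hi
  ...
  [-2.51287,-2.51268] ⇒ x*=-2.5127
So |R|<1 on (-2.5127, 0).

(-2.5127, 0).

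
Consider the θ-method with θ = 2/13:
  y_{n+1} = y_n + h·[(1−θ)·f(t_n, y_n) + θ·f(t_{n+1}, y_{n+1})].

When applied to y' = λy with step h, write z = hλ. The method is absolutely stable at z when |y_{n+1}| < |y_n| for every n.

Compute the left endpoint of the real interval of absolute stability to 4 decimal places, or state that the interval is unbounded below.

left endpoint -2.8889.

Set f=λy, z=hλ:
  y_{n+1} = y_n + z·[11/13·y_n + 2/13·y_{n+1}] ⇒ (1 − 2/13z)y_{n+1} = (1 + 11/13z)y_n
  R(z) = (1 + 11/13z)/(1 − 2/13z).

Boundary: |R(x)|=1, x<0.
x=-0.9: |R|=0.2095
R=−1: 1+11/13x = −1+2/13x ⇒ -9/13x=2 ⇒ x=2/(-9/13)=-2.8889
Confirm numerically:
  x=-2.551: |R|=0.83201 <1
  x=-2.481: |R|=0.79562 <1
  x=-2.067: |R|=0.56829 <1
  x=-1.423: |R|=0.16742 <1
  x=-3.247: |R|=1.16533 >1
  x=-2.965: |R|=1.03619 >1
So |R|<1 on (-2.8889, 0).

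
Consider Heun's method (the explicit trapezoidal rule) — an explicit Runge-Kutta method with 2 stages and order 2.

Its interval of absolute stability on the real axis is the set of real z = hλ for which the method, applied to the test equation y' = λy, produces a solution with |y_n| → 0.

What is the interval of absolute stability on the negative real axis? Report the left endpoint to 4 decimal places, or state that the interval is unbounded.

z∈(-2.0000,0).

Set f=λy, z=hλ:
  order 2, 2-stage ⇒ R(z)=1+z+z^2/2
  (e.g. R(-1.07)=0.50245, |R|=0.50245)

Find x<0 with |R(x)|<1.
x=-1.07: |R|=0.5025
|R(-1.48)|=0.6152 |R(-1.34)|=0.5578 |R(-0.69)|=0.5481
Bisect:
  x_lo=-2.4552 |R|=1.5588  x_hi=-0.3375 |R|=0.7194
  mid=-1.39634 |R|=0.57854 →hi
  mid=-1.92575 |R|=0.92851 →hi
  mid=-2.19046 |R|=1.20860 →lo
  mid=-2.05811 |R|=1.05980 →lo
  mid=-1.99193 |R|=0.99196 →hi
  mid=-2.02502 |R|=1.02533 →lo
  mid=-2.00847 |R|=1.00851 →lo
  mid=-2.00020 |R|=1.00020 →lo
  mid=-1.99607 |R|=0.99607 →hi
  ...
  [-2.00007,-1.99994] ⇒ x*=-2.0000
So |R|<1 on (-2.0000, 0).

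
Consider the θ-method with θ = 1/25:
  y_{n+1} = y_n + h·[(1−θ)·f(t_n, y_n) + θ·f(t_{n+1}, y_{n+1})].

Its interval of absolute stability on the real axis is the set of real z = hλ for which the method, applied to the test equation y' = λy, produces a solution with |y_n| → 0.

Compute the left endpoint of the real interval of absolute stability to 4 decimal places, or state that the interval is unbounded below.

z* = -2.1739.

With y'=λy (z=hλ):
  y_{n+1} = y_n + z·[24/25·y_n + 1/25·y_{n+1}] ⇒ (1 − 1/25z)y_{n+1} = (1 + 24/25z)y_n
  ⇒ R(z) = (1 + 24/25z)/(1 − 1/25z).

Need |R(x)|<1, x<0.
x=-1.32: |R|=0.2538
R=−1: 1+24/25x = −1+1/25x ⇒ -23/25x=2 ⇒ x=2/(-23/25)=-2.1739
Confirm numerically:
  x=-1.933: |R|=0.79427 <1
  x=-1.389: |R|=0.31589 <1
  x=-1.323: |R|=0.25651 <1
  x=-0.906: |R|=0.12569 <1
  x=-2.531: |R|=1.29832 >1
  x=-2.236: |R|=1.05243 >1
Interval (-2.1739, 0).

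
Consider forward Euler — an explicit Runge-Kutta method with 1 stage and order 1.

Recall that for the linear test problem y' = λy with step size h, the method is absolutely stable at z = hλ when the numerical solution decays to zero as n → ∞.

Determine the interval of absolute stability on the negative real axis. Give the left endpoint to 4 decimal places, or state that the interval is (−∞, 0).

z∈(-2.0000,0).

On y'=λy, z=hλ:
  order 1, 1-stage ⇒ R(z)=1+z
  (e.g. R(-0.42)=0.58000, |R|=0.58000)

Need |R(x)|<1, x<0.
x=-0.42: |R|=0.5800
|R(-1.31)|=0.3100 |R(-1.21)|=0.2100 |R(-0.86)|=0.1400
Bisect:
  x_lo=-2.8726 |R|=1.8726  x_hi=-0.0824 |R|=0.9176
  mid=-1.47752 |R|=0.47752 →hi
  mid=-2.17506 |R|=1.17506 →lo
  mid=-1.82629 |R|=0.82629 →hi
  mid=-2.00067 |R|=1.00067 →lo
  mid=-1.91348 |R|=0.91348 →hi
  mid=-1.95708 |R|=0.95708 →hi
  mid=-1.97887 |R|=0.97887 →hi
  mid=-1.98977 |R|=0.98977 →hi
  mid=-1.99522 |R|=0.99522 →hi
  mid=-1.99795 |R|=0.99795 →hi
  ...
  [-2.00016,-1.99999] ⇒ x*=-2.0000
Interval (-2.0000, 0).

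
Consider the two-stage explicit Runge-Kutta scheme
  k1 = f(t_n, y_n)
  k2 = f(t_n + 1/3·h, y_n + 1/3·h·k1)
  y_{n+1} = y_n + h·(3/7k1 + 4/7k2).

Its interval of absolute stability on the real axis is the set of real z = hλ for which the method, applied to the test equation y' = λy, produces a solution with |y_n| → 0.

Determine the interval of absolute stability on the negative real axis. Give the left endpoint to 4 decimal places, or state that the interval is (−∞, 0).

Test eqn y'=λy, z=hλ:
  k1=λy_n ⇒ h·k1=z·y_n;  k2=λ(1+1/3z)y_n ⇒ h·k2=z(1+1/3z)y_n
  y_{n+1}/y_n = 1 + 3/7z + 4/7z(1+1/3z) = 1 + z + 4/21z²
  Hence R(z) = 1 + z + 4/21z².

Solve |R(x)|<1 on ℝ⁻.
x=-1.4: |R|=0.0267
R=1: x+4/21x²=0 ⇒ x=−21/4=-5.2500; min R=1−1/(4·4/21)=-0.3125>−1
Confirm numerically:
  x=-4.006: |R|=0.05077 <1
  x=-2.691: |R|=0.31167 <1
  x=-2.196: |R|=0.27744 <1
  x=-5.533: |R|=1.29826 >1
  x=-5.325: |R|=1.07607 >1
So |R|<1 on (-5.2500, 0).

(-5.2500, 0).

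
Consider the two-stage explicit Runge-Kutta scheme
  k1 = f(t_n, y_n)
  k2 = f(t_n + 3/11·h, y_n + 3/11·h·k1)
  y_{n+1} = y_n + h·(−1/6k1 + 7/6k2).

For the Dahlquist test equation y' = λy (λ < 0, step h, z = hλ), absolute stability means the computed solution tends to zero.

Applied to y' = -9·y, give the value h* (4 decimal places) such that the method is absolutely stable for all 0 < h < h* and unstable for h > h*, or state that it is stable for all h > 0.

Test eqn y'=λy, z=hλ:
  k1=λy_n ⇒ h·k1=z·y_n;  k2=λ(1+3/11z)y_n ⇒ h·k2=z(1+3/11z)y_n
  y_{n+1}/y_n = 1 − 1/6z + 7/6z(1+3/11z) = 1 + z + 7/22z²
  R(z) = 1 + z + 7/22z².

Solve |R(x)|<1 on ℝ⁻.
x=-0.45: |R|=0.6144
R=1: x+7/22x²=0 ⇒ x=−22/7=-3.1429; min R=1−1/(4·7/22)=0.2143>−1
Confirm numerically:
  x=-2.931: |R|=0.80242 <1
  x=-2.872: |R|=0.75249 <1
  x=-2.382: |R|=0.42334 <1
  x=-2.180: |R|=0.33213 <1
  x=-3.543: |R|=1.45109 >1
  x=-3.221: |R|=1.08009 >1
So |R|<1 on (-3.1429, 0).

(-3.1429,0); λ=-9 ⇒ h* = (22/7)/9 = 0.3492.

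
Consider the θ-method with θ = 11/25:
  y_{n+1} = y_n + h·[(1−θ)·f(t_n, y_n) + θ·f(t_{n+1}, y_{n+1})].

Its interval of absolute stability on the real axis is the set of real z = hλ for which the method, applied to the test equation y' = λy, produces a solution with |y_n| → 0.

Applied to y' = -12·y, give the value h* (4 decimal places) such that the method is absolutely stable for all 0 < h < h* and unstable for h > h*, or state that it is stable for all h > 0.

On y'=λy, z=hλ:
  y_{n+1} = y_n + z·[14/25·y_n + 11/25·y_{n+1}] ⇒ (1 − 11/25z)y_{n+1} = (1 + 14/25z)y_n
  so R(z) = (1 + 14/25z)/(1 − 11/25z).

Find x<0 with |R(x)|<1.
x=-0.84: |R|=0.3867
R=−1: 1+14/25x = −1+11/25x ⇒ -3/25x=2 ⇒ x=2/(-3/25)=-16.6667
Confirm numerically:
  x=-14.869: |R|=0.97140 <1
  x=-14.661: |R|=0.96770 <1
  x=-12.687: |R|=0.92745 <1
  x=-10.452: |R|=0.86680 <1
  x=-17.033: |R|=1.00518 >1
  x=-16.844: |R|=1.00253 >1
  x=-16.718: |R|=1.00074 >1
Interval (-16.6667, 0).

(-16.6667,0); λ=-12 ⇒ h* = (50/3)/12 = 1.3889.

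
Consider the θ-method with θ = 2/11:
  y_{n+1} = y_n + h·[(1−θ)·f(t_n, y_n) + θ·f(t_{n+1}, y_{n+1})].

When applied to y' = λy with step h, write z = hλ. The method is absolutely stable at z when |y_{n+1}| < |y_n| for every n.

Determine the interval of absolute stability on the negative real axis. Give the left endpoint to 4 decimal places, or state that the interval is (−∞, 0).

(-3.1429, 0).

On y'=λy, z=hλ:
  y_{n+1} = y_n + z·[9/11·y_n + 2/11·y_{n+1}] ⇒ (1 − 2/11z)y_{n+1} = (1 + 9/11z)y_n
  so R(z) = (1 + 9/11z)/(1 − 2/11z).

Need |R(x)|<1, x<0.
x=-0.79: |R|=0.3092
R=−1: 1+9/11x = −1+2/11x ⇒ -7/11x=2 ⇒ x=2/(-7/11)=-3.1429
Confirm numerically:
  x=-3.071: |R|=0.97066 <1
  x=-2.830: |R|=0.86855 <1
  x=-1.695: |R|=0.29569 <1
  x=-3.420: |R|=1.10874 >1
  x=-3.249: |R|=1.04246 >1
Interval (-3.1429, 0).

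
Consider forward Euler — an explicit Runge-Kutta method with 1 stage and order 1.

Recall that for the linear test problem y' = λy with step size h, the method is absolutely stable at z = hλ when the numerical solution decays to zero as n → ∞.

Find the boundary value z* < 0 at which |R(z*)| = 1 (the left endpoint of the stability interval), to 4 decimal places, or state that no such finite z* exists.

Set f=λy, z=hλ:
  order 1, 1-stage ⇒ R(z)=1+z
  (e.g. R(-0.32)=0.68000, |R|=0.68000)

Boundary: |R(x)|=1, x<0.
x=-0.32: |R|=0.6800
|R(-2.07)|=1.0700 |R(-1.31)|=0.3100 |R(-0.71)|=0.2900
Bisect:
  x_lo=-2.4559 |R|=1.4559  x_hi=-0.2813 |R|=0.7187
  mid=-1.36861 |R|=0.36861 →hi
  mid=-1.91225 |R|=0.91225 →hi
  mid=-2.18407 |R|=1.18407 →lo
  mid=-2.04816 |R|=1.04816 →lo
  mid=-1.98020 |R|=0.98020 →hi
  mid=-2.01418 |R|=1.01418 →lo
  mid=-1.99719 |R|=0.99719 →hi
  mid=-2.00569 |R|=1.00569 →lo
  mid=-2.00144 |R|=1.00144 →lo
  ...
  [-2.00011,-1.99998] ⇒ x*=-2.0000
Interval (-2.0000, 0).

left endpoint -2.0000.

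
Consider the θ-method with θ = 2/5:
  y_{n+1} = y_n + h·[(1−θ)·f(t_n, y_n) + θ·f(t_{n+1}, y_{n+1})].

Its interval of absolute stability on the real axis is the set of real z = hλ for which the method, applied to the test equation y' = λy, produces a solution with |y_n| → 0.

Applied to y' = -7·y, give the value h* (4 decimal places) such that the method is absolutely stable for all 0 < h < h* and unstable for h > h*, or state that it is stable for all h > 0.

On y'=λy, z=hλ:
  y_{n+1} = y_n + z·[3/5·y_n + 2/5·y_{n+1}] ⇒ (1 − 2/5z)y_{n+1} = (1 + 3/5z)y_n
  R(z) = (1 + 3/5z)/(1 − 2/5z).

Find x<0 with |R(x)|<1.
x=-0.71: |R|=0.4470
R=−1: 1+3/5x = −1+2/5x ⇒ -1/5x=2 ⇒ x=2/(-1/5)=-10.0000
Confirm numerically:
  x=-7.252: |R|=0.85911 <1
  x=-6.775: |R|=0.82615 <1
  x=-4.408: |R|=0.59525 <1
  x=-10.490: |R|=1.01886 >1
  x=-10.354: |R|=1.01377 >1
So |R|<1 on (-10.0000, 0).

(-10.0000,0); λ=-7 ⇒ h* = (10)/7 = 1.4286.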